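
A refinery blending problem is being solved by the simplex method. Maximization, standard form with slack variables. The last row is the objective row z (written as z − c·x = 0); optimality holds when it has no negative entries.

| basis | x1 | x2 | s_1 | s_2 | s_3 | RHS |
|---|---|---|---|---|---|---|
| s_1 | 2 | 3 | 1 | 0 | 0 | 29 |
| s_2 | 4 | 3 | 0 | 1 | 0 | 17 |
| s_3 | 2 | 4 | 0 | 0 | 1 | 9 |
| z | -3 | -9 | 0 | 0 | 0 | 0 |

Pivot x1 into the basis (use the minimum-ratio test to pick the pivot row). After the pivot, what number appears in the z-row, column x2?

Ratio test on column x1 — row 1: 29/2 = 29/2; row 2: 17/4 = 17/4; row 3: 9/2 = 9/2. Minimum is 17/4 at row 2 (s_2 leaves); pivot element 4.
Divide row 2 by 4; eliminate column x1 from the other rows.
z-row update in column x2: -9 − (-3)·(3/4) = -27/4.

-27/4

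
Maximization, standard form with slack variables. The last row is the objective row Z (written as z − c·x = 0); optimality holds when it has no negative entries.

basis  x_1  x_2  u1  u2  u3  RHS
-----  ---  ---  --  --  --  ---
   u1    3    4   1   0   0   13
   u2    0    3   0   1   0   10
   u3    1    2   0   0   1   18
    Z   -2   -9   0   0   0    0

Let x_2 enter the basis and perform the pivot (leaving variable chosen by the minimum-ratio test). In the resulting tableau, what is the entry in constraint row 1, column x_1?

3/4

Ratio test on column x_2 — row 1: 13/4 = 13/4; row 2: 10/3 = 10/3; row 3: 18/2 = 9. Minimum is 13/4 at row 1 (u1 leaves); pivot element 4.
Divide row 1 by 4; eliminate column x_2 from the other rows.
In the new row 1, the x_1 entry is the old entry divided by the pivot: 3/4 = 3/4.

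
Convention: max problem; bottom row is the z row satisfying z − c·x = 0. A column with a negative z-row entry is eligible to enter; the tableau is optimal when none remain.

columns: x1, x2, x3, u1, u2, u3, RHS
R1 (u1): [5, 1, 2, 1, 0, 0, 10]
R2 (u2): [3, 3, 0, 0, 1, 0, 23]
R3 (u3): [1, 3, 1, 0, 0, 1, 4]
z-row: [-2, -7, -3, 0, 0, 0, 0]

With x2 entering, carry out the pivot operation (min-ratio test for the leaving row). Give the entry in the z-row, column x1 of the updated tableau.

Ratio test on column x2 — row 1: 10/1 = 10; row 2: 23/3 = 23/3; row 3: 4/3 = 4/3. Minimum is 4/3 at row 3 (u3 leaves); pivot element 3.
Divide row 3 by 3; eliminate column x2 from the other rows.
z-row update in column x1: -2 − (-7)·(1/3) = 1/3.

1/3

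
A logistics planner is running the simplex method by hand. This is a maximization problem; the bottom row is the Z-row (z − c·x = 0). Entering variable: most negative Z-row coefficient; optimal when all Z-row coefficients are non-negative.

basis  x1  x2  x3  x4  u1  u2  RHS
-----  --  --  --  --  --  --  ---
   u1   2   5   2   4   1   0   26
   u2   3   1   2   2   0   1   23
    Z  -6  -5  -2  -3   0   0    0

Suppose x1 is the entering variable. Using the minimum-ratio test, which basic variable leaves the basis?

u2

Column x1 entries and ratios — u1: 26/2 = 13; u2: 23/3 = 23/3.
Smallest ratio is 23/3 in the row of u2, so u2 leaves.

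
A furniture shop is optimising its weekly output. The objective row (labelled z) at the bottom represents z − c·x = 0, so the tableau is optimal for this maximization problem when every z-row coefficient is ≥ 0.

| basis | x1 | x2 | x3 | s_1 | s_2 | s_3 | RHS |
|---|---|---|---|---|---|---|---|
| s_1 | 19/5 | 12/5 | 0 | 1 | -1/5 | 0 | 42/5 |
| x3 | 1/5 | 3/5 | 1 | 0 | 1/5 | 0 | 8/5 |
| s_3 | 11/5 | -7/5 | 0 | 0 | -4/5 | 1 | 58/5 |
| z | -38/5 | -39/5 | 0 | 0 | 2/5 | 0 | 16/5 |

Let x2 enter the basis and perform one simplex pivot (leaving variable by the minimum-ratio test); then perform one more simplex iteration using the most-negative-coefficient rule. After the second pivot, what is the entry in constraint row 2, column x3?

Ratio test on column x2 — row 1: (42/5)/(12/5) = 7/2; row 2: (8/5)/(3/5) = 8/3; row 3: entry -7/5 ≤ 0. Minimum is 8/3 at row 2 (x3 leaves); pivot element 3/5.
Divide row 2 by 3/5; eliminate column x2 from the other rows.
Second iteration: most negative z-row entry is -5 in column x1, so x1 enters.
Ratio test on column x1 — row 1: 2/3 = 2/3; row 2: (8/3)/(1/3) = 8; row 3: (46/3)/(8/3) = 23/4. Minimum is 2/3 at row 1 (s_1 leaves); pivot element 3.
Divide row 1 by 3; eliminate column x1 from the other rows.
After both pivots, the entry at constraint row 2, column x3 is 19/9.

19/9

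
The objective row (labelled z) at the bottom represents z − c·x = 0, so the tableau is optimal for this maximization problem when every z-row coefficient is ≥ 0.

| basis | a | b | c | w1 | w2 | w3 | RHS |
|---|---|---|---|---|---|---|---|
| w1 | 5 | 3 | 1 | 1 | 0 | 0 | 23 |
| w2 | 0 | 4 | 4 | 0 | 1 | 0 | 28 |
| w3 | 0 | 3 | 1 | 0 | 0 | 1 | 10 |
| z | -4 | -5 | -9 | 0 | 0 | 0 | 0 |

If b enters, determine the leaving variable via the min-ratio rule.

w3

Column b entries and ratios — w1: 23/3 = 23/3; w2: 28/4 = 7; w3: 10/3 = 10/3.
Smallest ratio is 10/3 in the row of w3, so w3 leaves.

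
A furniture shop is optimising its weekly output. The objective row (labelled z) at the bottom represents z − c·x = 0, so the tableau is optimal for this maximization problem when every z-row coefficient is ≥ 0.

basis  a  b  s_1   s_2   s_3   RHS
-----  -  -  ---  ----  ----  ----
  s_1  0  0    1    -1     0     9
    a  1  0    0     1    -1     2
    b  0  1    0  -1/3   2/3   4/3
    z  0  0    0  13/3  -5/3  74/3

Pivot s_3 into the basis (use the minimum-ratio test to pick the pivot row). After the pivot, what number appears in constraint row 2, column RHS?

4

Ratio test on column s_3 — row 1: entry 0 ≤ 0; row 2: entry -1 ≤ 0; row 3: (4/3)/(2/3) = 2. Minimum is 2 at row 3 (b leaves); pivot element 2/3.
Divide row 3 by 2/3; eliminate column s_3 from the other rows.
Row 2 update in column RHS: 2 − (-1)·2 = 4.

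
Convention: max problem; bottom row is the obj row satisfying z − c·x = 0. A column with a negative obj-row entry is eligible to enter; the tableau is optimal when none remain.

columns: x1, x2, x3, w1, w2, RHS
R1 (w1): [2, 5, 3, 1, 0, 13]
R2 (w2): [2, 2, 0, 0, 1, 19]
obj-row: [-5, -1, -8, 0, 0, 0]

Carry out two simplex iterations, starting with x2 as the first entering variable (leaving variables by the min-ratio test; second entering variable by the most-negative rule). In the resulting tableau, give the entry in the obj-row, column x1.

1/3

Ratio test on column x2 — row 1: 13/5 = 13/5; row 2: 19/2 = 19/2. Minimum is 13/5 at row 1 (w1 leaves); pivot element 5.
Divide row 1 by 5; eliminate column x2 from the other rows.
Second iteration: most negative obj-row entry is -37/5 in column x3, so x3 enters.
Ratio test on column x3 — row 1: (13/5)/(3/5) = 13/3; row 2: entry -6/5 ≤ 0. Minimum is 13/3 at row 1 (x2 leaves); pivot element 3/5.
Divide row 1 by 3/5; eliminate column x3 from the other rows.
After both pivots, the entry at the obj-row, column x1 is 1/3.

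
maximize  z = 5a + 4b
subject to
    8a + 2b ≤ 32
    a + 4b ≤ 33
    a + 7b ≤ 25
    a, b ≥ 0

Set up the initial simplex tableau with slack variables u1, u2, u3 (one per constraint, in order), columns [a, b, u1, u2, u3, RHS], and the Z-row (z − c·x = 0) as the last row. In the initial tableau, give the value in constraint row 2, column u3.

0

Slack u3 belongs to constraint 3; its column is the unit vector e_3, so the entry in row 2 is 0.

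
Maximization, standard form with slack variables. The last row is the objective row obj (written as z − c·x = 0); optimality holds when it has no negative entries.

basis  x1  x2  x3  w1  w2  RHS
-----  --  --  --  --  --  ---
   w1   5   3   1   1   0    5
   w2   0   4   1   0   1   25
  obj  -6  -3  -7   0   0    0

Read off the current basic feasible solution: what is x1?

x1 is not in the basis, so in the current basic feasible solution x1 = 0.

0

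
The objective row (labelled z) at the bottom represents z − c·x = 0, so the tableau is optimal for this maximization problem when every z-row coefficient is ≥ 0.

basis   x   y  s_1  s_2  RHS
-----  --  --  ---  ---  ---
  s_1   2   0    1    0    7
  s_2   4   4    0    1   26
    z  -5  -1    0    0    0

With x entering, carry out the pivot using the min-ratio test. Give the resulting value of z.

Ratio test on column x — row 1: 7/2 = 7/2; row 2: 26/4 = 13/2. Minimum is 7/2 at row 1 (s_1 leaves); pivot element 2.
Pivot on row 1; the z-row RHS becomes 0 − (-5)·(7/2) = 35/2.

35/2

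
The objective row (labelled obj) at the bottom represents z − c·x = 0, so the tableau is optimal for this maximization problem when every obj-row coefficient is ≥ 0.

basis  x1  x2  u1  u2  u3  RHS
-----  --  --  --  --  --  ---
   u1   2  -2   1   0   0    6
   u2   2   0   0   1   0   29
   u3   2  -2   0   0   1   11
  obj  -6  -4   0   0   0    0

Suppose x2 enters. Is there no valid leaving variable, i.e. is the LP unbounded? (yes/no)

Every constraint-row entry in column x2 is ≤ 0, so increasing x2 is unbounded.

yes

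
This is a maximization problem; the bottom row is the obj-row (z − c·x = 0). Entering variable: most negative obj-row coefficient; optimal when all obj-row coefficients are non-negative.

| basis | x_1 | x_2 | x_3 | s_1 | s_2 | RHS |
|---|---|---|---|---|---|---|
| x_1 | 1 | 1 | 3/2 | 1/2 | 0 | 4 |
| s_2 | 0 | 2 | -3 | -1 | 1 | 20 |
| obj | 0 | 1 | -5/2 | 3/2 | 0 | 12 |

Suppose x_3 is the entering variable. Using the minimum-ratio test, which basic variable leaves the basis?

x_1

Column x_3 entries and ratios — x_1: 4/(3/2) = 8/3; s_2: -3 ≤ 0, skip.
Smallest ratio is 8/3 in the row of x_1, so x_1 leaves.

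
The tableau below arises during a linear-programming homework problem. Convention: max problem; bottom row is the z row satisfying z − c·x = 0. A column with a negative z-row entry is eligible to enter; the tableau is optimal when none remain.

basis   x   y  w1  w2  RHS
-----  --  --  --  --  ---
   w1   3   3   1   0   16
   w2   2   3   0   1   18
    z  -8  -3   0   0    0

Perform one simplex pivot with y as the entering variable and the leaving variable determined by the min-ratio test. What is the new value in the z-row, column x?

-5

Ratio test on column y — row 1: 16/3 = 16/3; row 2: 18/3 = 6. Minimum is 16/3 at row 1 (w1 leaves); pivot element 3.
Divide row 1 by 3; eliminate column y from the other rows.
z-row update in column x: -8 − (-3)·1 = -5.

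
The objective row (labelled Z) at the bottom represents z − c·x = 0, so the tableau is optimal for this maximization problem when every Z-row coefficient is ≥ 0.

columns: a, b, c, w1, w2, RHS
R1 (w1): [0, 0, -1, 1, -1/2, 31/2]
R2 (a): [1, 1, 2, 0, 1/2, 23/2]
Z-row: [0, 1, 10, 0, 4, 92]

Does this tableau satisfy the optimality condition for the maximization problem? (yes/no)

Every Z-row coefficient is ≥ 0, so the tableau is optimal.

yes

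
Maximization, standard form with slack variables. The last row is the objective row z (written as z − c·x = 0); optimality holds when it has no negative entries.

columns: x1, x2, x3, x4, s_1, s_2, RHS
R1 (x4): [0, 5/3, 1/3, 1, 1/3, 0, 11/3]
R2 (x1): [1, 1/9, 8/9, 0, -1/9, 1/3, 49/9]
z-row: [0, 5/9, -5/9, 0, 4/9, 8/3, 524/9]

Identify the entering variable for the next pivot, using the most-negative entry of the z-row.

Negative z-row entries: x3: -5/9.
The most negative is -5/9 in column x3, so x3 enters.

x3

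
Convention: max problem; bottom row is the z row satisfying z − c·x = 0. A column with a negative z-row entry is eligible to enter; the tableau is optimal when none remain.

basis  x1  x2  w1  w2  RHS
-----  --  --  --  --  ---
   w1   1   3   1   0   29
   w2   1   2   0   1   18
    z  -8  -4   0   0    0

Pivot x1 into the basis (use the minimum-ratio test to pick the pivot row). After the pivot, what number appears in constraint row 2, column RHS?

Ratio test on column x1 — row 1: 29/1 = 29; row 2: 18/1 = 18. Minimum is 18 at row 2 (w2 leaves); pivot element 1.
Divide row 2 by 1; eliminate column x1 from the other rows.
In the new row 2, the RHS entry is the old entry divided by the pivot: 18/1 = 18.

18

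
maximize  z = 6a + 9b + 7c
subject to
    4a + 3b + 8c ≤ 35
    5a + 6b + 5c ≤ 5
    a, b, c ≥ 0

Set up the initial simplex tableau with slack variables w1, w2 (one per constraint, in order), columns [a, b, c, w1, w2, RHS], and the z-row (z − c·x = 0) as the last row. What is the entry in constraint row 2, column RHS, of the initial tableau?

5

The RHS of constraint 2 is b_2 = 5.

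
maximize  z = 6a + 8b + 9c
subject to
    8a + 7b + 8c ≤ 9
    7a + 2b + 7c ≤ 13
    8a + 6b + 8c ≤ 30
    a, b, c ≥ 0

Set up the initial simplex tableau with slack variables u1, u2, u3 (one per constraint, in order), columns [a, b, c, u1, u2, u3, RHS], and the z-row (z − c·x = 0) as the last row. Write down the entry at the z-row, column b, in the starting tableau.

-8

The z-row carries the negated objective coefficients: the b entry is -8.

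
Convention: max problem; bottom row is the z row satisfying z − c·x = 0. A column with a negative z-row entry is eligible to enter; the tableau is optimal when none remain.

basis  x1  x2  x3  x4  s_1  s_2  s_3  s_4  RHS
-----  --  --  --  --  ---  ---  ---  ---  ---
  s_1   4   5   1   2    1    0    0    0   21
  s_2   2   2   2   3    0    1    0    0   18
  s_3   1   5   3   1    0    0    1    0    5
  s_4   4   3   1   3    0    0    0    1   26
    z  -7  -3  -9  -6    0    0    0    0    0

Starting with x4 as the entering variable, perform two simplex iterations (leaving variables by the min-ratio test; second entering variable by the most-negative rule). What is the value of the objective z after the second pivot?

35

Ratio test on column x4 — row 1: 21/2 = 21/2; row 2: 18/3 = 6; row 3: 5/1 = 5; row 4: 26/3 = 26/3. Minimum is 5 at row 3 (s_3 leaves); pivot element 1.
Pivot on row 3; the z-row RHS becomes 0 − (-6)·5 = 30.
Next entering variable (most negative z-row entry -1): x1.
Ratio test on column x1 — row 1: 11/2 = 11/2; row 2: entry -1 ≤ 0; row 3: 5/1 = 5; row 4: 11/1 = 11. Minimum is 5 at row 3 (x4 leaves); pivot element 1.
After the second pivot the z-row RHS is 30 − (-1)·5 = 35.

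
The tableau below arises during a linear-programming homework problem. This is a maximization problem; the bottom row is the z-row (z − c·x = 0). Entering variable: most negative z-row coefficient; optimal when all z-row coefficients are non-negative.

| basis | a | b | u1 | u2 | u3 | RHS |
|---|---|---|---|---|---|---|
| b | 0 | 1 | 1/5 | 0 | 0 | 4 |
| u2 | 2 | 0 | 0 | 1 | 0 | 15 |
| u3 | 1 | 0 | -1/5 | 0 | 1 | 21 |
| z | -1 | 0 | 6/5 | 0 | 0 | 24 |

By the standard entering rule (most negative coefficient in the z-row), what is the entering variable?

a

Negative z-row entries: a: -1.
The most negative is -1 in column a, so a enters.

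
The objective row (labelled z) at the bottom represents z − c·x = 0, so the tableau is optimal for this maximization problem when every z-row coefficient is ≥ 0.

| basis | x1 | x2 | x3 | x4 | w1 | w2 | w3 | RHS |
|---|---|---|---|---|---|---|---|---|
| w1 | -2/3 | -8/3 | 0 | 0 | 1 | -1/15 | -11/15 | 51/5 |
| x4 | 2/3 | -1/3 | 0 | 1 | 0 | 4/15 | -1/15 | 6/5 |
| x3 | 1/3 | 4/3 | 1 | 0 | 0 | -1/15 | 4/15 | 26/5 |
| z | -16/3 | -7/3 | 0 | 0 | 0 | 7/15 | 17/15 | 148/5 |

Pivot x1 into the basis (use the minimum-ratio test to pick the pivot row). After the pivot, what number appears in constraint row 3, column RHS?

Ratio test on column x1 — row 1: entry -2/3 ≤ 0; row 2: (6/5)/(2/3) = 9/5; row 3: (26/5)/(1/3) = 78/5. Minimum is 9/5 at row 2 (x4 leaves); pivot element 2/3.
Divide row 2 by 2/3; eliminate column x1 from the other rows.
Row 3 update in column RHS: 26/5 − (1/3)·(9/5) = 23/5.

23/5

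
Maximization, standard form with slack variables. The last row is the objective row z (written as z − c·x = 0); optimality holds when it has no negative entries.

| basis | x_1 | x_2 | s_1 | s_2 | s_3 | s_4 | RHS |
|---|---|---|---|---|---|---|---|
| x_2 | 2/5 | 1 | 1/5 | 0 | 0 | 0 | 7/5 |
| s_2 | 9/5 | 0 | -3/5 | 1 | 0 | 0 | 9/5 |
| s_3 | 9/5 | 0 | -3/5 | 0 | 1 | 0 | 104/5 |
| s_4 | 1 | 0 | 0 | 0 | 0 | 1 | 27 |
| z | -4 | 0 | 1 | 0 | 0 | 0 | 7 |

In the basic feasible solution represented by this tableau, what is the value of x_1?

x_1 is not in the basis, so in the current basic feasible solution x_1 = 0.

0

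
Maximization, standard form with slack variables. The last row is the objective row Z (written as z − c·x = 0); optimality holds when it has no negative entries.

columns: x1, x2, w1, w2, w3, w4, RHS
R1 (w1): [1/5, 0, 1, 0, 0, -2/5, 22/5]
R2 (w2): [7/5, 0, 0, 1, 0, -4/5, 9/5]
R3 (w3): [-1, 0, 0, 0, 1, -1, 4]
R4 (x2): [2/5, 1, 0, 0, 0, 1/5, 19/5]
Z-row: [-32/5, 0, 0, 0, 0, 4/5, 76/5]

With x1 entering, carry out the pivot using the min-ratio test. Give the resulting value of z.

164/7

Ratio test on column x1 — row 1: (22/5)/(1/5) = 22; row 2: (9/5)/(7/5) = 9/7; row 3: entry -1 ≤ 0; row 4: (19/5)/(2/5) = 19/2. Minimum is 9/7 at row 2 (w2 leaves); pivot element 7/5.
Pivot on row 2; the Z-row RHS becomes 76/5 − (-32/5)·(9/7) = 164/7.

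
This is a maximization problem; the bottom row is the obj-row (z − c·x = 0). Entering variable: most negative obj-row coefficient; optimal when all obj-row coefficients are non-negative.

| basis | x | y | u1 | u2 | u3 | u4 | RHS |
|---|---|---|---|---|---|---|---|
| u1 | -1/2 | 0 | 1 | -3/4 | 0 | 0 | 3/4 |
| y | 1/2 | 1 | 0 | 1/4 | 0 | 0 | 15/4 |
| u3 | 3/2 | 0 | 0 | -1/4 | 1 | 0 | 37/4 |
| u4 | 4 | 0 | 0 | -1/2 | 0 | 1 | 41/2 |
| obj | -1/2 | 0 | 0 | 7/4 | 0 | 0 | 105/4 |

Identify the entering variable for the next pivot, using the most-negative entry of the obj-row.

Negative obj-row entries: x: -1/2.
The most negative is -1/2 in column x, so x enters.

x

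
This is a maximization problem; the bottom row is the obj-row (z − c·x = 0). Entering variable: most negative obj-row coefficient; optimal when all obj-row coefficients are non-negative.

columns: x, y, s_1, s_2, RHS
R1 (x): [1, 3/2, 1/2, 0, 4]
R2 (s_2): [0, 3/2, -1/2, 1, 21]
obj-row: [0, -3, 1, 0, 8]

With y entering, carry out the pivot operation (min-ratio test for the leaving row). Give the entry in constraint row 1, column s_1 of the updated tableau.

Ratio test on column y — row 1: 4/(3/2) = 8/3; row 2: 21/(3/2) = 14. Minimum is 8/3 at row 1 (x leaves); pivot element 3/2.
Divide row 1 by 3/2; eliminate column y from the other rows.
In the new row 1, the s_1 entry is the old entry divided by the pivot: (1/2)/(3/2) = 1/3.

1/3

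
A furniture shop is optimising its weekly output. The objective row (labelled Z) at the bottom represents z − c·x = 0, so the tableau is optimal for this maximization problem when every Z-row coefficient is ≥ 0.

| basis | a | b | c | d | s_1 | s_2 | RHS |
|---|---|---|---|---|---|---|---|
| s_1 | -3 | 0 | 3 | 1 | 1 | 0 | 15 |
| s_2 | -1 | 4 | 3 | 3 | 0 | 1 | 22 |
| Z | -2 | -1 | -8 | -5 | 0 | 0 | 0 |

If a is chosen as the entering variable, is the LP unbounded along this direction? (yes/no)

yes

Every constraint-row entry in column a is ≤ 0, so increasing a is unbounded.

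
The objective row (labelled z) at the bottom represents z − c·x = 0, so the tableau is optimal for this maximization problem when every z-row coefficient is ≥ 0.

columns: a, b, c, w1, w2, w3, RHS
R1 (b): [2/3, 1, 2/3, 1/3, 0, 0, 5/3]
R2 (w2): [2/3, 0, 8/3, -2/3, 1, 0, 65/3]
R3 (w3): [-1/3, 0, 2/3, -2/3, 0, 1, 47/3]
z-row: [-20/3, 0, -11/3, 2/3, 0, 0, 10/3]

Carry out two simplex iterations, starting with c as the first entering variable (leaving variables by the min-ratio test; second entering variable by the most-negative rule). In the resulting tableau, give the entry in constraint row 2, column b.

-1

Ratio test on column c — row 1: (5/3)/(2/3) = 5/2; row 2: (65/3)/(8/3) = 65/8; row 3: (47/3)/(2/3) = 47/2. Minimum is 5/2 at row 1 (b leaves); pivot element 2/3.
Divide row 1 by 2/3; eliminate column c from the other rows.
Second iteration: most negative z-row entry is -3 in column a, so a enters.
Ratio test on column a — row 1: (5/2)/1 = 5/2; row 2: entry -2 ≤ 0; row 3: entry -1 ≤ 0. Minimum is 5/2 at row 1 (c leaves); pivot element 1.
Divide row 1 by 1; eliminate column a from the other rows.
After both pivots, the entry at constraint row 2, column b is -1.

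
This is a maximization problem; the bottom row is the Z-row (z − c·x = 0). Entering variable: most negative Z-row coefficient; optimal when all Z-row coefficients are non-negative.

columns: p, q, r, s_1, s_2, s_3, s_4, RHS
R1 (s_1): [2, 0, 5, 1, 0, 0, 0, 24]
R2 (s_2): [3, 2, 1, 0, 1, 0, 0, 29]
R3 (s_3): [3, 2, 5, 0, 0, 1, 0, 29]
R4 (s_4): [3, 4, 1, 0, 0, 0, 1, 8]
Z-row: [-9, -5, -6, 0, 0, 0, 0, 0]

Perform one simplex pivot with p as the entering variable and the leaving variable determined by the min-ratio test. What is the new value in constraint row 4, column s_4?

1/3

Ratio test on column p — row 1: 24/2 = 12; row 2: 29/3 = 29/3; row 3: 29/3 = 29/3; row 4: 8/3 = 8/3. Minimum is 8/3 at row 4 (s_4 leaves); pivot element 3.
Divide row 4 by 3; eliminate column p from the other rows.
In the new row 4, the s_4 entry is the old entry divided by the pivot: 1/3 = 1/3.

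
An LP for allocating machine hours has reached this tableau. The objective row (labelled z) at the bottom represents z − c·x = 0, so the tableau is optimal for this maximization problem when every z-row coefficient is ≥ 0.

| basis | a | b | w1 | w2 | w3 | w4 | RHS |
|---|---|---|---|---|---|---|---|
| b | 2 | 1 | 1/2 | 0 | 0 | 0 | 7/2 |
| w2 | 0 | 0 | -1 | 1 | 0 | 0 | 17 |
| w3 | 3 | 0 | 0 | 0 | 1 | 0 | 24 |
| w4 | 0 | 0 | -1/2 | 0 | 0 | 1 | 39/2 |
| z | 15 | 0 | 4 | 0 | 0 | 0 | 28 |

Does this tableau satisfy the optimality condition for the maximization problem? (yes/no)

Every z-row coefficient is ≥ 0, so the tableau is optimal.

yes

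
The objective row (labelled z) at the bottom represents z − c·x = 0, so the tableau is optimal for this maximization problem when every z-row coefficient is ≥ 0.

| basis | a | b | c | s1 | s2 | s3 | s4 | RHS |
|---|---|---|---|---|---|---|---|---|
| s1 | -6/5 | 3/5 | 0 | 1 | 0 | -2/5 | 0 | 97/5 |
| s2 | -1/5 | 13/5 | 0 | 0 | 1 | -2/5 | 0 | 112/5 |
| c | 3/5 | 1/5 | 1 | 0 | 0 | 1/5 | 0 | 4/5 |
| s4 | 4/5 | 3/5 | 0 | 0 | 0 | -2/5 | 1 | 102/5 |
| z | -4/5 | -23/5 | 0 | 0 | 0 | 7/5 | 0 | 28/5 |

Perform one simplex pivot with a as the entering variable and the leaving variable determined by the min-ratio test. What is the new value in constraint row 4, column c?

Ratio test on column a — row 1: entry -6/5 ≤ 0; row 2: entry -1/5 ≤ 0; row 3: (4/5)/(3/5) = 4/3; row 4: (102/5)/(4/5) = 51/2. Minimum is 4/3 at row 3 (c leaves); pivot element 3/5.
Divide row 3 by 3/5; eliminate column a from the other rows.
Row 4 update in column c: 0 − (4/5)·(5/3) = -4/3.

-4/3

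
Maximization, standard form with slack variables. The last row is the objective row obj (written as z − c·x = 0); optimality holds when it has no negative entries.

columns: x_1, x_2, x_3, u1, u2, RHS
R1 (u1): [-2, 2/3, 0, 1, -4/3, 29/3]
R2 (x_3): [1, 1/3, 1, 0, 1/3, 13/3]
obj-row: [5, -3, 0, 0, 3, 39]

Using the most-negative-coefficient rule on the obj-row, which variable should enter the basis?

Negative obj-row entries: x_2: -3.
The most negative is -3 in column x_2, so x_2 enters.

x_2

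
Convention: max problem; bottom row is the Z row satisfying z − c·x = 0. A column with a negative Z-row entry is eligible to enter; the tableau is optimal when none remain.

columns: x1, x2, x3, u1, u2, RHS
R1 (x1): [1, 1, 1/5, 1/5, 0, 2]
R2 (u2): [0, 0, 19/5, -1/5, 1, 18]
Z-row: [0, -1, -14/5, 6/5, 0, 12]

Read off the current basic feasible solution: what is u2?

u2 is basic (row 2); its value is the RHS of that row, 18.

18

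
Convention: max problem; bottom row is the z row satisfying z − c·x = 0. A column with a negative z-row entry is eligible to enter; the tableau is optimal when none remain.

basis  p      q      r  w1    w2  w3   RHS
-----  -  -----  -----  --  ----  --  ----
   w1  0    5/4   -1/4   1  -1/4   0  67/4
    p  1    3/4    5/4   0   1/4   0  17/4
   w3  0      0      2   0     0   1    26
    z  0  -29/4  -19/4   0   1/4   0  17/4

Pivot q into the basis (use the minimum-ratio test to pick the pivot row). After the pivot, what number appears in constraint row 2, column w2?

1/3

Ratio test on column q — row 1: (67/4)/(5/4) = 67/5; row 2: (17/4)/(3/4) = 17/3; row 3: entry 0 ≤ 0. Minimum is 17/3 at row 2 (p leaves); pivot element 3/4.
Divide row 2 by 3/4; eliminate column q from the other rows.
In the new row 2, the w2 entry is the old entry divided by the pivot: (1/4)/(3/4) = 1/3.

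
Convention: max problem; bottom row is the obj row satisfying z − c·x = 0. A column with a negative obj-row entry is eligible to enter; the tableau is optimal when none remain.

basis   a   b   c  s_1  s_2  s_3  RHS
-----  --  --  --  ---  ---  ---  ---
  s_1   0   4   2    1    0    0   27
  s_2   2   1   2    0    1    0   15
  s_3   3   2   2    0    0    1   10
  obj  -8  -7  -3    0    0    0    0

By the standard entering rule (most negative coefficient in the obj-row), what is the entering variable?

Negative obj-row entries: a: -8, b: -7, c: -3.
The most negative is -8 in column a, so a enters.

a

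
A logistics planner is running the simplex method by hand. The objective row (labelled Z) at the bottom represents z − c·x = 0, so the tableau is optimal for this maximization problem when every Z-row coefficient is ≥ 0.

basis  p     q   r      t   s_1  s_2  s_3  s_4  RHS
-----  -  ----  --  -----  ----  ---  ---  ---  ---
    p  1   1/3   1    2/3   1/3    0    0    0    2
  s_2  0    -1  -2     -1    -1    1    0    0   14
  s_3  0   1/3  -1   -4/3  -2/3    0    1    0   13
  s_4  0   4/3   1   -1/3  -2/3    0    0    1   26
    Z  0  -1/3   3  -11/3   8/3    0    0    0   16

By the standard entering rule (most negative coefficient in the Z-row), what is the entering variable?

t

Negative Z-row entries: q: -1/3, t: -11/3.
The most negative is -11/3 in column t, so t enters.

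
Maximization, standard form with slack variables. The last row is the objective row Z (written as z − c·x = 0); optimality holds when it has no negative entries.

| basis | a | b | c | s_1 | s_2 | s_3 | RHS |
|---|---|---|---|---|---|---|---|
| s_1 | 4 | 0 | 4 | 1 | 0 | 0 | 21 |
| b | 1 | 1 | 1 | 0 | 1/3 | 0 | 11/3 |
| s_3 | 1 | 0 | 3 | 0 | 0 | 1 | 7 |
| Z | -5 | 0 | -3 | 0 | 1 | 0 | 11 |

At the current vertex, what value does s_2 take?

0

s_2 is not in the basis, so in the current basic feasible solution s_2 = 0.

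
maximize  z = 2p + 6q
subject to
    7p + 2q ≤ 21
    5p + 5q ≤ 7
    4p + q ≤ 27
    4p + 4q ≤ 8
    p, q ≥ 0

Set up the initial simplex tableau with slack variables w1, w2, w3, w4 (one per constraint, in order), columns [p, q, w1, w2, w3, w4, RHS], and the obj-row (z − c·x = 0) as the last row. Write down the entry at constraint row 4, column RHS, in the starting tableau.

8

The RHS of constraint 4 is b_4 = 8.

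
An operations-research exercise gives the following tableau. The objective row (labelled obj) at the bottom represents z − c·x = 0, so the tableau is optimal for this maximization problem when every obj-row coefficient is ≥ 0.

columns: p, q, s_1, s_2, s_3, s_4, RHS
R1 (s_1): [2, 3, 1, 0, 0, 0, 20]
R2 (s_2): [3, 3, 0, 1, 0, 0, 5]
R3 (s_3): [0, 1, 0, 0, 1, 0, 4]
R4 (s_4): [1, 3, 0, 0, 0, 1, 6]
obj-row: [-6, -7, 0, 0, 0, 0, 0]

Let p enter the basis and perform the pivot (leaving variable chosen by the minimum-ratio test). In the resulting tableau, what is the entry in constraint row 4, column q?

2

Ratio test on column p — row 1: 20/2 = 10; row 2: 5/3 = 5/3; row 3: entry 0 ≤ 0; row 4: 6/1 = 6. Minimum is 5/3 at row 2 (s_2 leaves); pivot element 3.
Divide row 2 by 3; eliminate column p from the other rows.
Row 4 update in column q: 3 − 1·1 = 2.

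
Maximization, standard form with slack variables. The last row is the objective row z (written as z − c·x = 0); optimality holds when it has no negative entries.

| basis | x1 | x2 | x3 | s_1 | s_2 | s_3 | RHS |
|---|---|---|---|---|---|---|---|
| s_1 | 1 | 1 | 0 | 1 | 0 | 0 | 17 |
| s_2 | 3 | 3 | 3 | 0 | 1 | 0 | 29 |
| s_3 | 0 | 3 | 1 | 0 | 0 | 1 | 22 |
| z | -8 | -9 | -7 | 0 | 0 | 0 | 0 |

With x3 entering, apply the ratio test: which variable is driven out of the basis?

s_2

Column x3 entries and ratios — s_1: 0 ≤ 0, skip; s_2: 29/3 = 29/3; s_3: 22/1 = 22.
Smallest ratio is 29/3 in the row of s_2, so s_2 leaves.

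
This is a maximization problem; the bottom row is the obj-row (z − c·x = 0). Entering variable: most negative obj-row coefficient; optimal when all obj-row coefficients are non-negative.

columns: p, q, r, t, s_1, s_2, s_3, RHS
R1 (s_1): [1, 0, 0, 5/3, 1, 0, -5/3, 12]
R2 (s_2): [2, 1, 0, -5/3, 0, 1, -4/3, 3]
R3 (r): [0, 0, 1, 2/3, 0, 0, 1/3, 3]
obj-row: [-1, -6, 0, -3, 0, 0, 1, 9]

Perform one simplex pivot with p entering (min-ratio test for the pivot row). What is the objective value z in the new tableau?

Ratio test on column p — row 1: 12/1 = 12; row 2: 3/2 = 3/2; row 3: entry 0 ≤ 0. Minimum is 3/2 at row 2 (s_2 leaves); pivot element 2.
Pivot on row 2; the obj-row RHS becomes 9 − (-1)·(3/2) = 21/2.

21/2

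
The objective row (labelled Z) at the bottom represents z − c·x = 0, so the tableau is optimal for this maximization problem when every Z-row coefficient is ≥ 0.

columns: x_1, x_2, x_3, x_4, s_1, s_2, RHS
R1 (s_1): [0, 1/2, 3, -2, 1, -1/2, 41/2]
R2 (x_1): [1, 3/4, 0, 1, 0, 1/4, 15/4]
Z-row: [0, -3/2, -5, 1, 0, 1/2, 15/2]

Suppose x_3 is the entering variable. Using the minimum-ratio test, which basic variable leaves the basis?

Column x_3 entries and ratios — s_1: (41/2)/3 = 41/6; x_1: 0 ≤ 0, skip.
Smallest ratio is 41/6 in the row of s_1, so s_1 leaves.

s_1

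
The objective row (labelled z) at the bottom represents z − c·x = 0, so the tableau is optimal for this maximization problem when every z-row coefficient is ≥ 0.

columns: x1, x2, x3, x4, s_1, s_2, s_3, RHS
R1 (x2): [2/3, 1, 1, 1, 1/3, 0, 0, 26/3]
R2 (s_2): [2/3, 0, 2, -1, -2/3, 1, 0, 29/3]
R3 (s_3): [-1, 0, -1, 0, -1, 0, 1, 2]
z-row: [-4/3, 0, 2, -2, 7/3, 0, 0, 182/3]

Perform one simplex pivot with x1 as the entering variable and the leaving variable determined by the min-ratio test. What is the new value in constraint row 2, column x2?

-1

Ratio test on column x1 — row 1: (26/3)/(2/3) = 13; row 2: (29/3)/(2/3) = 29/2; row 3: entry -1 ≤ 0. Minimum is 13 at row 1 (x2 leaves); pivot element 2/3.
Divide row 1 by 2/3; eliminate column x1 from the other rows.
Row 2 update in column x2: 0 − (2/3)·(3/2) = -1.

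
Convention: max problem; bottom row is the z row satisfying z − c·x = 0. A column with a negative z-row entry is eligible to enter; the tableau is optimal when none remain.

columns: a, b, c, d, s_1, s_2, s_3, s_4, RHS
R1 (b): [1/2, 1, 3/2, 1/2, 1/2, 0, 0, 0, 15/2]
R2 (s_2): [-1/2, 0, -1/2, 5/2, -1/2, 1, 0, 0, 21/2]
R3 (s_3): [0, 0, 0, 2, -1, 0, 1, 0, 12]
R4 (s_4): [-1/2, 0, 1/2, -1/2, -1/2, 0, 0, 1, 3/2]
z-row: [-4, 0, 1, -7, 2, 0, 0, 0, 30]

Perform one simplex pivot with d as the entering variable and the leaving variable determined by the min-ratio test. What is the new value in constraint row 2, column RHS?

Ratio test on column d — row 1: (15/2)/(1/2) = 15; row 2: (21/2)/(5/2) = 21/5; row 3: 12/2 = 6; row 4: entry -1/2 ≤ 0. Minimum is 21/5 at row 2 (s_2 leaves); pivot element 5/2.
Divide row 2 by 5/2; eliminate column d from the other rows.
In the new row 2, the RHS entry is the old entry divided by the pivot: (21/2)/(5/2) = 21/5.

21/5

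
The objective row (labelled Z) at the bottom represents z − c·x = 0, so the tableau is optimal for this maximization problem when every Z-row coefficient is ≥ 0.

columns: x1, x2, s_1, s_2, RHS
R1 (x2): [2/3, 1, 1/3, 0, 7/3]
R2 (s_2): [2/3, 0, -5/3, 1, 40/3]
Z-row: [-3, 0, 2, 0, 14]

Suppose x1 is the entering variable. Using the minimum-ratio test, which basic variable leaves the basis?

Column x1 entries and ratios — x2: (7/3)/(2/3) = 7/2; s_2: (40/3)/(2/3) = 20.
Smallest ratio is 7/2 in the row of x2, so x2 leaves.

x2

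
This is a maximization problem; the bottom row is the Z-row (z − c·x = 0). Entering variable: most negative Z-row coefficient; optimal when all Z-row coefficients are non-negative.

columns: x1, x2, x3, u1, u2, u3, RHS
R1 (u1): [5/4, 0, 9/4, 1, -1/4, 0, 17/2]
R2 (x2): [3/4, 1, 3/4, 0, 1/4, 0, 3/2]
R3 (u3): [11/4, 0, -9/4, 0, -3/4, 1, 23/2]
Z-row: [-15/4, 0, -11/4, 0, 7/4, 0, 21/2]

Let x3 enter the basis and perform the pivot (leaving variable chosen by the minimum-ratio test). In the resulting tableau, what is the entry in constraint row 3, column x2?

3

Ratio test on column x3 — row 1: (17/2)/(9/4) = 34/9; row 2: (3/2)/(3/4) = 2; row 3: entry -9/4 ≤ 0. Minimum is 2 at row 2 (x2 leaves); pivot element 3/4.
Divide row 2 by 3/4; eliminate column x3 from the other rows.
Row 3 update in column x2: 0 − (-9/4)·(4/3) = 3.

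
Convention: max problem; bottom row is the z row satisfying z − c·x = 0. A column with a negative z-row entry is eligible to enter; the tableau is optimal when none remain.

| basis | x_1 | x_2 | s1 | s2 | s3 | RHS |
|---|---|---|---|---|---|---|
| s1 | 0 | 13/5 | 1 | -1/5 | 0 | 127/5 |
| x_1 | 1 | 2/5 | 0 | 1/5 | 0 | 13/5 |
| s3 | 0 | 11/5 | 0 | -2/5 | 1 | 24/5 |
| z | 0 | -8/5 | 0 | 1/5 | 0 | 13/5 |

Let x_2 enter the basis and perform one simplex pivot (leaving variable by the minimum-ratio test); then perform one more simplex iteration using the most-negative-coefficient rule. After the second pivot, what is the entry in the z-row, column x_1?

1/3

Ratio test on column x_2 — row 1: (127/5)/(13/5) = 127/13; row 2: (13/5)/(2/5) = 13/2; row 3: (24/5)/(11/5) = 24/11. Minimum is 24/11 at row 3 (s3 leaves); pivot element 11/5.
Divide row 3 by 11/5; eliminate column x_2 from the other rows.
Second iteration: most negative z-row entry is -1/11 in column s2, so s2 enters.
Ratio test on column s2 — row 1: (217/11)/(3/11) = 217/3; row 2: (19/11)/(3/11) = 19/3; row 3: entry -2/11 ≤ 0. Minimum is 19/3 at row 2 (x_1 leaves); pivot element 3/11.
Divide row 2 by 3/11; eliminate column s2 from the other rows.
After both pivots, the entry at the z-row, column x_1 is 1/3.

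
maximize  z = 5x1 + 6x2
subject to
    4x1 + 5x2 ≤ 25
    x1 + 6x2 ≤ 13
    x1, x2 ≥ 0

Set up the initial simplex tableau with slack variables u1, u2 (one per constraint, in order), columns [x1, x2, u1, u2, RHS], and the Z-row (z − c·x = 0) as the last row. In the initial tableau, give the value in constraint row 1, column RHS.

25

The RHS of constraint 1 is b_1 = 25.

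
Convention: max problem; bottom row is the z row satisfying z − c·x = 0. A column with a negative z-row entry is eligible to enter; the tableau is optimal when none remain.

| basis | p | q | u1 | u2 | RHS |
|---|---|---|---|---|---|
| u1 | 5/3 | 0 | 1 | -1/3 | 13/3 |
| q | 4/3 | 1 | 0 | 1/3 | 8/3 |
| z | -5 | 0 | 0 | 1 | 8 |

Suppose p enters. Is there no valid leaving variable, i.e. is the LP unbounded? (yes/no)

Column p has positive entries in row(s) 1, 2, so the ratio test bounds it — not unbounded.

no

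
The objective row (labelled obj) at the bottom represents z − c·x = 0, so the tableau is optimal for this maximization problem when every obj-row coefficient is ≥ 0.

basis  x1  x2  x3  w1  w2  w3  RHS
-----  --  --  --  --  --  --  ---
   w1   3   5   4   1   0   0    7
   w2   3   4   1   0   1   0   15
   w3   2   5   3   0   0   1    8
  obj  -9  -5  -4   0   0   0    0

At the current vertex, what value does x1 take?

x1 is not in the basis, so in the current basic feasible solution x1 = 0.

0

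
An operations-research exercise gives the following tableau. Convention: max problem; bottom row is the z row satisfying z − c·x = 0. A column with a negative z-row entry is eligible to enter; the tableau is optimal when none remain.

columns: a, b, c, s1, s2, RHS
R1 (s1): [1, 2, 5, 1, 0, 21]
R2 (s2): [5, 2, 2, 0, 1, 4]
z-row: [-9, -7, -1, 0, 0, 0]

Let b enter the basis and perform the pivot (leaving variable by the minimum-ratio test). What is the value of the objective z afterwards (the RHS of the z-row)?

Ratio test on column b — row 1: 21/2 = 21/2; row 2: 4/2 = 2. Minimum is 2 at row 2 (s2 leaves); pivot element 2.
Pivot on row 2; the z-row RHS becomes 0 − (-7)·2 = 14.

14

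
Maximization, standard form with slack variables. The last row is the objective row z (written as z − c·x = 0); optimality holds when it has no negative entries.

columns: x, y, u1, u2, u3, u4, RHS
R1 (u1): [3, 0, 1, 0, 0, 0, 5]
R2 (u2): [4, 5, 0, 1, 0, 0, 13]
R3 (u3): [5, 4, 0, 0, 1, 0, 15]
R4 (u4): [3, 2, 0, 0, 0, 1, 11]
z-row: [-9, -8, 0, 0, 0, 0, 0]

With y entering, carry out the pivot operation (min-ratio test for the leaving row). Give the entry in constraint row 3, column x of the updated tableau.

Ratio test on column y — row 1: entry 0 ≤ 0; row 2: 13/5 = 13/5; row 3: 15/4 = 15/4; row 4: 11/2 = 11/2. Minimum is 13/5 at row 2 (u2 leaves); pivot element 5.
Divide row 2 by 5; eliminate column y from the other rows.
Row 3 update in column x: 5 − 4·(4/5) = 9/5.

9/5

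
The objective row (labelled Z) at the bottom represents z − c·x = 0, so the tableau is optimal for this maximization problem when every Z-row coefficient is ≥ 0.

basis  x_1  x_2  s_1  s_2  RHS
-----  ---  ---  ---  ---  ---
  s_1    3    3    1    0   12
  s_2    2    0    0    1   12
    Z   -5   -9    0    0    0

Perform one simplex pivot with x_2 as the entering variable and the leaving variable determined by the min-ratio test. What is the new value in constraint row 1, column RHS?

Ratio test on column x_2 — row 1: 12/3 = 4; row 2: entry 0 ≤ 0. Minimum is 4 at row 1 (s_1 leaves); pivot element 3.
Divide row 1 by 3; eliminate column x_2 from the other rows.
In the new row 1, the RHS entry is the old entry divided by the pivot: 12/3 = 4.

4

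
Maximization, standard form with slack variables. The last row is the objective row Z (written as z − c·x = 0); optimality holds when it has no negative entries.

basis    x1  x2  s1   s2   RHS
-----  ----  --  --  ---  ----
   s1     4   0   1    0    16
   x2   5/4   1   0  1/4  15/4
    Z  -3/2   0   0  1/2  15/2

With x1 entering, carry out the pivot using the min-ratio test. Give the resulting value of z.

12

Ratio test on column x1 — row 1: 16/4 = 4; row 2: (15/4)/(5/4) = 3. Minimum is 3 at row 2 (x2 leaves); pivot element 5/4.
Pivot on row 2; the Z-row RHS becomes 15/2 − (-3/2)·3 = 12.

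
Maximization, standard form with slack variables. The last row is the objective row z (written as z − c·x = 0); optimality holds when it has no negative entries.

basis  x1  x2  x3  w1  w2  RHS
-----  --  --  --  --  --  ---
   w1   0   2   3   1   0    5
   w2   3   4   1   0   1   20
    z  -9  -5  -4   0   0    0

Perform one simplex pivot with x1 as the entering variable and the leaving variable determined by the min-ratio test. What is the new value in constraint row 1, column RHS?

Ratio test on column x1 — row 1: entry 0 ≤ 0; row 2: 20/3 = 20/3. Minimum is 20/3 at row 2 (w2 leaves); pivot element 3.
Divide row 2 by 3; eliminate column x1 from the other rows.
Row 1 update in column RHS: 5 − 0·(20/3) = 5.

5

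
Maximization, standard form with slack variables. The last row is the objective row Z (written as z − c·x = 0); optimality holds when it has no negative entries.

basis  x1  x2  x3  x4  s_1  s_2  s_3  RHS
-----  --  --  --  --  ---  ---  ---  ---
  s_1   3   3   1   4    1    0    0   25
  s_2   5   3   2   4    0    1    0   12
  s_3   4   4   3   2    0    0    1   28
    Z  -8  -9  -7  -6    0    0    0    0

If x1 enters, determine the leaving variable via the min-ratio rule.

Column x1 entries and ratios — s_1: 25/3 = 25/3; s_2: 12/5 = 12/5; s_3: 28/4 = 7.
Smallest ratio is 12/5 in the row of s_2, so s_2 leaves.

s_2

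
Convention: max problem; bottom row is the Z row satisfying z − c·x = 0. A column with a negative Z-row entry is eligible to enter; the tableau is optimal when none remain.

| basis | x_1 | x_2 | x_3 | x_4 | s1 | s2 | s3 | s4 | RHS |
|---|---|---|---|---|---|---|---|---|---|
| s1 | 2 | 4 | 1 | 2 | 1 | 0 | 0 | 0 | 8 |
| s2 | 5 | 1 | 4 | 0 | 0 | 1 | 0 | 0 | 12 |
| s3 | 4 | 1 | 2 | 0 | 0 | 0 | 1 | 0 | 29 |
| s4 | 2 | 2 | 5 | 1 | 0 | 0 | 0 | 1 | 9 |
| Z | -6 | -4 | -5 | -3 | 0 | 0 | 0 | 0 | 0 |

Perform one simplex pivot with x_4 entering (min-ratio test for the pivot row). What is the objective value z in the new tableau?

12

Ratio test on column x_4 — row 1: 8/2 = 4; row 2: entry 0 ≤ 0; row 3: entry 0 ≤ 0; row 4: 9/1 = 9. Minimum is 4 at row 1 (s1 leaves); pivot element 2.
Pivot on row 1; the Z-row RHS becomes 0 − (-3)·4 = 12.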